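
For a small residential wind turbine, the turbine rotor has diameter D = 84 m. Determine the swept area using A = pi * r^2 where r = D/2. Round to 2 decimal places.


Compute the rotor radius:
  r = D / 2 = 84 / 2 = 42.0 m
Calculate swept area:
  A = pi * r^2 = pi * 42.0^2
  A = 5541.77 m^2

5541.77


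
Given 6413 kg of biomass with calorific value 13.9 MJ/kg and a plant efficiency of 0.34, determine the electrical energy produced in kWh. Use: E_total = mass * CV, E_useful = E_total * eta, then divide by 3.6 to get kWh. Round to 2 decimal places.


Total energy = mass * CV = 6413 * 13.9 = 89140.7 MJ
Useful energy = total * eta = 89140.7 * 0.34 = 30307.84 MJ
Convert to kWh: 30307.84 / 3.6
Useful energy = 8418.84 kWh

8418.84


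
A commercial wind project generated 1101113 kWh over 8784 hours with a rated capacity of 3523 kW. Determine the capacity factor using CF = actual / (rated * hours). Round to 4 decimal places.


Capacity factor = actual output / maximum possible output
Maximum possible = rated * hours = 3523 * 8784 = 30946032 kWh
CF = 1101113 / 30946032
CF = 0.0356

0.0356


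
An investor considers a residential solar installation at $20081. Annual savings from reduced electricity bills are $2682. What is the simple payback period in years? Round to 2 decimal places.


Simple payback period = initial cost / annual savings
Payback = 20081 / 2682
Payback = 7.49 years

7.49


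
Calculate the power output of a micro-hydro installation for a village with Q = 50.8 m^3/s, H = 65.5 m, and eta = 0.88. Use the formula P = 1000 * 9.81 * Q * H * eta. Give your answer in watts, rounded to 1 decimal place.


Apply the hydropower formula P = rho * g * Q * H * eta
rho * g = 1000 * 9.81 = 9810.0
P = 9810.0 * 50.8 * 65.5 * 0.88
P = 28724778.7 W

28724778.7


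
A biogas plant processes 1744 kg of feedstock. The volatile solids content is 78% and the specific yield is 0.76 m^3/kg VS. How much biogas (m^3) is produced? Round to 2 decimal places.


Compute volatile solids:
  VS = mass * VS_fraction = 1744 * 0.78 = 1360.32 kg
Calculate biogas volume:
  Biogas = VS * specific_yield = 1360.32 * 0.76
  Biogas = 1033.84 m^3

1033.84


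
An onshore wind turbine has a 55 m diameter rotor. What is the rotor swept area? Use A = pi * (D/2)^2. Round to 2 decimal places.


Compute the rotor radius:
  r = D / 2 = 55 / 2 = 27.5 m
Calculate swept area:
  A = pi * r^2 = pi * 27.5^2
  A = 2375.83 m^2

2375.83


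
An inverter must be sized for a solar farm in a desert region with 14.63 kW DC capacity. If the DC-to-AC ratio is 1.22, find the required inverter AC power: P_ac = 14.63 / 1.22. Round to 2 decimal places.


The inverter AC capacity is determined by the DC/AC ratio.
Given: P_dc = 14.63 kW, DC/AC ratio = 1.22
P_ac = P_dc / ratio = 14.63 / 1.22
P_ac = 11.99 kW

11.99


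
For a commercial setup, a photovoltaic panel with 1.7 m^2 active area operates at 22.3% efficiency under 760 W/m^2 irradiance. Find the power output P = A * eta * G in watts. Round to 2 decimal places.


Use the solar power formula P = A * eta * G.
Given: A = 1.7 m^2, eta = 0.223, G = 760 W/m^2
P = 1.7 * 0.223 * 760
P = 288.12 W

288.12


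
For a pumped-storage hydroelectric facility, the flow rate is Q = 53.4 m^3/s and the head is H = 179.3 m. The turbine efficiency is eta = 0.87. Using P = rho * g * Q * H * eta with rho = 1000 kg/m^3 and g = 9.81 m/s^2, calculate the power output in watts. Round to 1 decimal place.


Apply the hydropower formula P = rho * g * Q * H * eta
rho * g = 1000 * 9.81 = 9810.0
P = 9810.0 * 53.4 * 179.3 * 0.87
P = 81716509.3 W

81716509.3


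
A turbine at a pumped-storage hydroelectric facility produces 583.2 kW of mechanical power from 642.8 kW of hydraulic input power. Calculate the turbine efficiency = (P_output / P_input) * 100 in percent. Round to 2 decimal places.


Turbine efficiency = (output power / input power) * 100
eta = (583.2 / 642.8) * 100
eta = 90.73%

90.73


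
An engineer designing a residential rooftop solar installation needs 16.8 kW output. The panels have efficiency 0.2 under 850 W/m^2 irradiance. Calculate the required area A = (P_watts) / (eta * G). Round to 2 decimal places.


Convert target power to watts: P = 16.8 * 1000 = 16800.0 W
Compute denominator: eta * G = 0.2 * 850 = 170.0
Required area A = P / (eta * G) = 16800.0 / 170.0
A = 98.82 m^2

98.82


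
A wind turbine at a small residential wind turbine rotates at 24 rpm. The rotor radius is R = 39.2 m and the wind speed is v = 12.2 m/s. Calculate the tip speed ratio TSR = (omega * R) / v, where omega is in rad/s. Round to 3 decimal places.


Convert rotational speed to rad/s:
  omega = 24 * 2 * pi / 60 = 2.5133 rad/s
Compute tip speed:
  v_tip = omega * R = 2.5133 * 39.2 = 98.52 m/s
Tip speed ratio:
  TSR = v_tip / v_wind = 98.52 / 12.2 = 8.075

8.075


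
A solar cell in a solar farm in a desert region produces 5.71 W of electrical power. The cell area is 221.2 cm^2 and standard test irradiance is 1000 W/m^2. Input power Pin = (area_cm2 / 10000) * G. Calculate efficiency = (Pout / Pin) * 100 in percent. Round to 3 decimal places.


First compute the input power:
  Pin = area_cm2 / 10000 * G = 221.2 / 10000 * 1000 = 22.12 W
Then compute efficiency:
  Efficiency = (Pout / Pin) * 100 = (5.71 / 22.12) * 100
  Efficiency = 25.814%

25.814


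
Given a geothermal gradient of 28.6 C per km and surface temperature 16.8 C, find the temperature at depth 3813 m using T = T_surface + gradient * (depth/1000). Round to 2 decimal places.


Convert depth to km: 3813 / 1000 = 3.813 km
Temperature increase = gradient * depth_km = 28.6 * 3.813 = 109.05 C
Temperature at depth = T_surface + delta_T = 16.8 + 109.05
T = 125.85 C

125.85


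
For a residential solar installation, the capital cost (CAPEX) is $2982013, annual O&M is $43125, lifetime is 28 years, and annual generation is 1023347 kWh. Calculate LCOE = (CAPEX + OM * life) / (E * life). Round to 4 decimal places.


Total cost = CAPEX + OM * lifetime = 2982013 + 43125 * 28 = 2982013 + 1207500 = 4189513
Total generation = annual * lifetime = 1023347 * 28 = 28653716 kWh
LCOE = 4189513 / 28653716
LCOE = 0.1462 $/kWh

0.1462


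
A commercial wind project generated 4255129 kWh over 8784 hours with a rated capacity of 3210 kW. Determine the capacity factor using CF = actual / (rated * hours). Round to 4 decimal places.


Capacity factor = actual output / maximum possible output
Maximum possible = rated * hours = 3210 * 8784 = 28196640 kWh
CF = 4255129 / 28196640
CF = 0.1509

0.1509


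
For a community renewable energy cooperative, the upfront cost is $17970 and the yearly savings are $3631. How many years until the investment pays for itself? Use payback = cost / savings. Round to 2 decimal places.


Simple payback period = initial cost / annual savings
Payback = 17970 / 3631
Payback = 4.95 years

4.95


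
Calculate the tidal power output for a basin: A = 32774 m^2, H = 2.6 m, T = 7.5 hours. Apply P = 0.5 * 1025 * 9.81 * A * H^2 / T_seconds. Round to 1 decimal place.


Convert period to seconds: T = 7.5 * 3600 = 27000.0 s
H^2 = 2.6^2 = 6.76
P = 0.5 * rho * g * A * H^2 / T
P = 0.5 * 1025 * 9.81 * 32774 * 6.76 / 27000.0
P = 41254.9 W

41254.9


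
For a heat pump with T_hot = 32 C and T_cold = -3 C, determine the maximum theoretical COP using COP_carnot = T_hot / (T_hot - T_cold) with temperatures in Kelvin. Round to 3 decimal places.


Convert to Kelvin:
  T_hot = 32 + 273.15 = 305.15 K
  T_cold = -3 + 273.15 = 270.15 K
Apply Carnot COP formula:
  COP = T_hot_K / (T_hot_K - T_cold_K) = 305.15 / 35.0
  COP = 8.719

8.719


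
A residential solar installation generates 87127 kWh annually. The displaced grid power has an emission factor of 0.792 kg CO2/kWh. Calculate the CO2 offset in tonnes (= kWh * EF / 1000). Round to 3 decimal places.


CO2 offset in kg = generation * emission_factor
CO2 offset = 87127 * 0.792 = 69004.58 kg
Convert to tonnes:
  CO2 offset = 69004.58 / 1000 = 69.005 tonnes

69.005


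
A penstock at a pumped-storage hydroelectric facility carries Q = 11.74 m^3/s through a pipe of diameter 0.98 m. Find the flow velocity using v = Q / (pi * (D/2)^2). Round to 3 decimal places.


Compute pipe cross-sectional area:
  A = pi * (D/2)^2 = pi * (0.98/2)^2 = 0.7543 m^2
Calculate velocity:
  v = Q / A = 11.74 / 0.7543
  v = 15.564 m/s

15.564


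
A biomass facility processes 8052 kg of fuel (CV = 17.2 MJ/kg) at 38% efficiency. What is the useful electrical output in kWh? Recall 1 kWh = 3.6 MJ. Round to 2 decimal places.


Total energy = mass * CV = 8052 * 17.2 = 138494.4 MJ
Useful energy = total * eta = 138494.4 * 0.38 = 52627.87 MJ
Convert to kWh: 52627.87 / 3.6
Useful energy = 14618.85 kWh

14618.85


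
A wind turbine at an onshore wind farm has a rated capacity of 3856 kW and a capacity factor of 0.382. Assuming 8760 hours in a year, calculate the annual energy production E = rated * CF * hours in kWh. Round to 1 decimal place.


Annual energy = rated_kW * capacity_factor * hours_per_year
Given: P_rated = 3856 kW, CF = 0.382, hours = 8760
E = 3856 * 0.382 * 8760
E = 12903409.9 kWh

12903409.9


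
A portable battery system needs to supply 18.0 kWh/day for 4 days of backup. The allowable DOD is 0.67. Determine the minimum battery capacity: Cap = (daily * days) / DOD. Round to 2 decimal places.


Total energy needed = daily * days = 18.0 * 4 = 72.0 kWh
Account for depth of discharge:
  Cap = total_energy / DOD = 72.0 / 0.67
  Cap = 107.46 kWh

107.46


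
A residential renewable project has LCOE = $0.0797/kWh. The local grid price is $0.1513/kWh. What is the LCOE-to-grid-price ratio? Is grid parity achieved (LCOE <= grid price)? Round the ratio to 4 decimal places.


Compare LCOE to grid price:
  LCOE = $0.0797/kWh, Grid price = $0.1513/kWh
  Ratio = LCOE / grid_price = 0.0797 / 0.1513 = 0.5268
  Grid parity achieved (ratio <= 1)? yes

0.5268


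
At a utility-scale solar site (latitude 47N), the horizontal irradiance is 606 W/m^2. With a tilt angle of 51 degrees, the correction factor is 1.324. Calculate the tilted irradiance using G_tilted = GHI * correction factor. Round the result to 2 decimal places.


Identify the given values:
  GHI = 606 W/m^2, tilt correction factor = 1.324
Apply the formula G_tilted = GHI * factor:
  G_tilted = 606 * 1.324
  G_tilted = 802.34 W/m^2

802.34


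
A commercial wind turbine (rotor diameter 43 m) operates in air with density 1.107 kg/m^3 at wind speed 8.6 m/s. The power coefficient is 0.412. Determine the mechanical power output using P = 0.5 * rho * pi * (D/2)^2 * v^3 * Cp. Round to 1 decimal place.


Step 1 -- Compute swept area:
  A = pi * (D/2)^2 = pi * (43/2)^2 = 1452.2 m^2
Step 2 -- Apply wind power equation:
  P = 0.5 * rho * A * v^3 * Cp
  v^3 = 8.6^3 = 636.056
  P = 0.5 * 1.107 * 1452.2 * 636.056 * 0.412
  P = 210638.1 W

210638.1


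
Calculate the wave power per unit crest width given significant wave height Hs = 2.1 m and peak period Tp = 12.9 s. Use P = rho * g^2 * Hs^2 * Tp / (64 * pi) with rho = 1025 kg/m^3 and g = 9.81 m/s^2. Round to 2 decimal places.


Apply wave power formula:
  g^2 = 9.81^2 = 96.2361
  Hs^2 = 2.1^2 = 4.41
  Numerator = rho * g^2 * Hs^2 * Tp = 1025 * 96.2361 * 4.41 * 12.9 = 5611644.88
  Denominator = 64 * pi = 201.0619
  P = 5611644.88 / 201.0619 = 27910.03 W/m

27910.03


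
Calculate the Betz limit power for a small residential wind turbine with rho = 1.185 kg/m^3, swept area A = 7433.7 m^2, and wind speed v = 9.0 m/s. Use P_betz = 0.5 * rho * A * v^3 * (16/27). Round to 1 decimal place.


The Betz coefficient Cp_max = 16/27 = 0.5926
v^3 = 9.0^3 = 729.0
P_betz = 0.5 * rho * A * v^3 * Cp_max
P_betz = 0.5 * 1.185 * 7433.7 * 729.0 * 0.5926
P_betz = 1902729.9 W

1902729.9


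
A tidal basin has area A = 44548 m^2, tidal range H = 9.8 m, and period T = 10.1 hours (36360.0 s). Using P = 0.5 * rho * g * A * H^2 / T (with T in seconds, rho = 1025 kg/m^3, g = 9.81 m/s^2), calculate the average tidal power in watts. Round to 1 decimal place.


Convert period to seconds: T = 10.1 * 3600 = 36360.0 s
H^2 = 9.8^2 = 96.04
P = 0.5 * rho * g * A * H^2 / T
P = 0.5 * 1025 * 9.81 * 44548 * 96.04 / 36360.0
P = 591588.0 W

591588.0


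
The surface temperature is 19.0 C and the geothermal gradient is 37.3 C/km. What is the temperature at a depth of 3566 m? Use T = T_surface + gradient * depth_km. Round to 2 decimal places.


Convert depth to km: 3566 / 1000 = 3.566 km
Temperature increase = gradient * depth_km = 37.3 * 3.566 = 133.01 C
Temperature at depth = T_surface + delta_T = 19.0 + 133.01
T = 152.01 C

152.01


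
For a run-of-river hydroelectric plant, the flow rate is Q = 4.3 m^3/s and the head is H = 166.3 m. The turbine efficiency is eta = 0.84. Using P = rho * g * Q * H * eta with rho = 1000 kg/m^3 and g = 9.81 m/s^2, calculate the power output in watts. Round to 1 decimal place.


Apply the hydropower formula P = rho * g * Q * H * eta
rho * g = 1000 * 9.81 = 9810.0
P = 9810.0 * 4.3 * 166.3 * 0.84
P = 5892627.6 W

5892627.6


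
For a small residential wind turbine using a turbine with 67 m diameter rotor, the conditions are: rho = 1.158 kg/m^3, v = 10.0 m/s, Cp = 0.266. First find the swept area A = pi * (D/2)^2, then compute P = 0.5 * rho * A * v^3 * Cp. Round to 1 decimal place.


Step 1 -- Compute swept area:
  A = pi * (D/2)^2 = pi * (67/2)^2 = 3525.65 m^2
Step 2 -- Apply wind power equation:
  P = 0.5 * rho * A * v^3 * Cp
  v^3 = 10.0^3 = 1000.0
  P = 0.5 * 1.158 * 3525.65 * 1000.0 * 0.266
  P = 542999.8 W

542999.8


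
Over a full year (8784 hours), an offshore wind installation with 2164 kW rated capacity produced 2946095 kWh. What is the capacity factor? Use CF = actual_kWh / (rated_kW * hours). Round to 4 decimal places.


Capacity factor = actual output / maximum possible output
Maximum possible = rated * hours = 2164 * 8784 = 19008576 kWh
CF = 2946095 / 19008576
CF = 0.1550

0.1550


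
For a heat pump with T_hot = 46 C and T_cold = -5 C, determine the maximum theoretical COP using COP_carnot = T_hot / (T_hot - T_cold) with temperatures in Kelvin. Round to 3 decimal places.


Convert to Kelvin:
  T_hot = 46 + 273.15 = 319.15 K
  T_cold = -5 + 273.15 = 268.15 K
Apply Carnot COP formula:
  COP = T_hot_K / (T_hot_K - T_cold_K) = 319.15 / 51.0
  COP = 6.258

6.258


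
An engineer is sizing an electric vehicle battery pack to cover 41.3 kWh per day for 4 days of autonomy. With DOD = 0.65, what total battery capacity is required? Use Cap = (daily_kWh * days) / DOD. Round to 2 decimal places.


Total energy needed = daily * days = 41.3 * 4 = 165.2 kWh
Account for depth of discharge:
  Cap = total_energy / DOD = 165.2 / 0.65
  Cap = 254.15 kWh

254.15


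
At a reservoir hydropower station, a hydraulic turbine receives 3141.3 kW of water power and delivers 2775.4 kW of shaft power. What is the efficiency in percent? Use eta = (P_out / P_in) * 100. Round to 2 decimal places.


Turbine efficiency = (output power / input power) * 100
eta = (2775.4 / 3141.3) * 100
eta = 88.35%

88.35


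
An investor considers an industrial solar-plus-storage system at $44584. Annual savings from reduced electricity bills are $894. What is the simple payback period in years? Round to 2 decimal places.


Simple payback period = initial cost / annual savings
Payback = 44584 / 894
Payback = 49.87 years

49.87


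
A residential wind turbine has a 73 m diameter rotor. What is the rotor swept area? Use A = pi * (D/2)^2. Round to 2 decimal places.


Compute the rotor radius:
  r = D / 2 = 73 / 2 = 36.5 m
Calculate swept area:
  A = pi * r^2 = pi * 36.5^2
  A = 4185.39 m^2

4185.39


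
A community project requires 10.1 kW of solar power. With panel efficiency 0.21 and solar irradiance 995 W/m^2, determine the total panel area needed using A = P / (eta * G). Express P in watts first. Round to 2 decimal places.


Convert target power to watts: P = 10.1 * 1000 = 10100.0 W
Compute denominator: eta * G = 0.21 * 995 = 208.95
Required area A = P / (eta * G) = 10100.0 / 208.95
A = 48.34 m^2

48.34


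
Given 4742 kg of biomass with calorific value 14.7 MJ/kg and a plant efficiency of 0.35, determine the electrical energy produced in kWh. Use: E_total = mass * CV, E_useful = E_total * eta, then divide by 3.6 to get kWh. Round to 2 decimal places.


Total energy = mass * CV = 4742 * 14.7 = 69707.4 MJ
Useful energy = total * eta = 69707.4 * 0.35 = 24397.59 MJ
Convert to kWh: 24397.59 / 3.6
Useful energy = 6777.11 kWh

6777.11


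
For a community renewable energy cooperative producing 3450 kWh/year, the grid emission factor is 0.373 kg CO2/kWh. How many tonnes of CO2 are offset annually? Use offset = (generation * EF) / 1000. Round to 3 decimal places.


CO2 offset in kg = generation * emission_factor
CO2 offset = 3450 * 0.373 = 1286.85 kg
Convert to tonnes:
  CO2 offset = 1286.85 / 1000 = 1.287 tonnes

1.287


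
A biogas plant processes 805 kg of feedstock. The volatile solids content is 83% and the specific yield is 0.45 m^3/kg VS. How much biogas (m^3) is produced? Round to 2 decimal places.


Compute volatile solids:
  VS = mass * VS_fraction = 805 * 0.83 = 668.15 kg
Calculate biogas volume:
  Biogas = VS * specific_yield = 668.15 * 0.45
  Biogas = 300.67 m^3

300.67


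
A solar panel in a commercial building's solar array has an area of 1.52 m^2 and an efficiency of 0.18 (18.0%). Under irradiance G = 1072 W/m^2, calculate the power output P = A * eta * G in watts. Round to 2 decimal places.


Use the solar power formula P = A * eta * G.
Given: A = 1.52 m^2, eta = 0.18, G = 1072 W/m^2
P = 1.52 * 0.18 * 1072
P = 293.30 W

293.30


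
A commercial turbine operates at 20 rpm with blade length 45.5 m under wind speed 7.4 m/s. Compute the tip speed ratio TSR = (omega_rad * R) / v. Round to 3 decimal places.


Convert rotational speed to rad/s:
  omega = 20 * 2 * pi / 60 = 2.0944 rad/s
Compute tip speed:
  v_tip = omega * R = 2.0944 * 45.5 = 95.295 m/s
Tip speed ratio:
  TSR = v_tip / v_wind = 95.295 / 7.4 = 12.878

12.878


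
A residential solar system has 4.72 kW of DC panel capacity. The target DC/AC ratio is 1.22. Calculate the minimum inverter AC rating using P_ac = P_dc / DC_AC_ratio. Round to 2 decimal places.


The inverter AC capacity is determined by the DC/AC ratio.
Given: P_dc = 4.72 kW, DC/AC ratio = 1.22
P_ac = P_dc / ratio = 4.72 / 1.22
P_ac = 3.87 kW

3.87


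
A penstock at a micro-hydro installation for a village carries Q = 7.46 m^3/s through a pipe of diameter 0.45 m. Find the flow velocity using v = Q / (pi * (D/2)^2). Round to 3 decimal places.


Compute pipe cross-sectional area:
  A = pi * (D/2)^2 = pi * (0.45/2)^2 = 0.159 m^2
Calculate velocity:
  v = Q / A = 7.46 / 0.159
  v = 46.906 m/s

46.906


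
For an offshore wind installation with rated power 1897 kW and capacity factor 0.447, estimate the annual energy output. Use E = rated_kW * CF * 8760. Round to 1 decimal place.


Annual energy = rated_kW * capacity_factor * hours_per_year
Given: P_rated = 1897 kW, CF = 0.447, hours = 8760
E = 1897 * 0.447 * 8760
E = 7428120.8 kWh

7428120.8


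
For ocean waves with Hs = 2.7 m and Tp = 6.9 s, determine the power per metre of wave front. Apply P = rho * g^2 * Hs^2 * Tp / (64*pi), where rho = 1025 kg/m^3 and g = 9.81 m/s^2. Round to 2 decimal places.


Apply wave power formula:
  g^2 = 9.81^2 = 96.2361
  Hs^2 = 2.7^2 = 7.29
  Numerator = rho * g^2 * Hs^2 * Tp = 1025 * 96.2361 * 7.29 * 6.9 = 4961791.37
  Denominator = 64 * pi = 201.0619
  P = 4961791.37 / 201.0619 = 24677.93 W/m

24677.93


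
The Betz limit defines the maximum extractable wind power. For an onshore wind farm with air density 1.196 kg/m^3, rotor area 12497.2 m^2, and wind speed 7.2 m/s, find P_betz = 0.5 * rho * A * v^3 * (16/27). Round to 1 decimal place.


The Betz coefficient Cp_max = 16/27 = 0.5926
v^3 = 7.2^3 = 373.248
P_betz = 0.5 * rho * A * v^3 * Cp_max
P_betz = 0.5 * 1.196 * 12497.2 * 373.248 * 0.5926
P_betz = 1652980.0 W

1652980.0


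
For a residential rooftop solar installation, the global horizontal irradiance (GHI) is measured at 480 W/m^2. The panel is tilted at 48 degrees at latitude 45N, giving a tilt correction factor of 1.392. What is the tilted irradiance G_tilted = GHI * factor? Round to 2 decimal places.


Identify the given values:
  GHI = 480 W/m^2, tilt correction factor = 1.392
Apply the formula G_tilted = GHI * factor:
  G_tilted = 480 * 1.392
  G_tilted = 668.16 W/m^2

668.16


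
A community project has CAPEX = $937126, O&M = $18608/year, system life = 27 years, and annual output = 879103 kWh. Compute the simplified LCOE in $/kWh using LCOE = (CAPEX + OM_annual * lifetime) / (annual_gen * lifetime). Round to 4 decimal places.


Total cost = CAPEX + OM * lifetime = 937126 + 18608 * 27 = 937126 + 502416 = 1439542
Total generation = annual * lifetime = 879103 * 27 = 23735781 kWh
LCOE = 1439542 / 23735781
LCOE = 0.0606 $/kWh

0.0606


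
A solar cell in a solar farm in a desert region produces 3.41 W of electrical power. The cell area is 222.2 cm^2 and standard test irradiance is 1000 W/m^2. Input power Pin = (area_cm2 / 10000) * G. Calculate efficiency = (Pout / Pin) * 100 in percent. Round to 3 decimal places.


First compute the input power:
  Pin = area_cm2 / 10000 * G = 222.2 / 10000 * 1000 = 22.22 W
Then compute efficiency:
  Efficiency = (Pout / Pin) * 100 = (3.41 / 22.22) * 100
  Efficiency = 15.347%

15.347


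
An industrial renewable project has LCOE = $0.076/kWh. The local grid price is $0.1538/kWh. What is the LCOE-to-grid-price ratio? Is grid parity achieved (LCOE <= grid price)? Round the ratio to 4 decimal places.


Compare LCOE to grid price:
  LCOE = $0.076/kWh, Grid price = $0.1538/kWh
  Ratio = LCOE / grid_price = 0.076 / 0.1538 = 0.4941
  Grid parity achieved (ratio <= 1)? yes

0.4941


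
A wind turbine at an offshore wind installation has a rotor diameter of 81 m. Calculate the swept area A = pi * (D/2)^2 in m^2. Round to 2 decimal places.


Compute the rotor radius:
  r = D / 2 = 81 / 2 = 40.5 m
Calculate swept area:
  A = pi * r^2 = pi * 40.5^2
  A = 5153.00 m^2

5153.00


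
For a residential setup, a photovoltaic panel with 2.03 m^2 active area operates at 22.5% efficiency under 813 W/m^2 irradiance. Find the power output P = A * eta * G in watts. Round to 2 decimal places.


Use the solar power formula P = A * eta * G.
Given: A = 2.03 m^2, eta = 0.225, G = 813 W/m^2
P = 2.03 * 0.225 * 813
P = 371.34 W

371.34


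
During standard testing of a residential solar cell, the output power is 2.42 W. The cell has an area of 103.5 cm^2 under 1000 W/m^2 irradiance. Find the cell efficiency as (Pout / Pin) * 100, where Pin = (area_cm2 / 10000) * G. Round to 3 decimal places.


First compute the input power:
  Pin = area_cm2 / 10000 * G = 103.5 / 10000 * 1000 = 10.35 W
Then compute efficiency:
  Efficiency = (Pout / Pin) * 100 = (2.42 / 10.35) * 100
  Efficiency = 23.382%

23.382


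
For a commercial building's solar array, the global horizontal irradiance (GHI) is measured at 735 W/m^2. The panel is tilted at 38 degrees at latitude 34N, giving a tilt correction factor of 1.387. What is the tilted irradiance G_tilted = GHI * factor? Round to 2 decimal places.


Identify the given values:
  GHI = 735 W/m^2, tilt correction factor = 1.387
Apply the formula G_tilted = GHI * factor:
  G_tilted = 735 * 1.387
  G_tilted = 1019.45 W/m^2

1019.45


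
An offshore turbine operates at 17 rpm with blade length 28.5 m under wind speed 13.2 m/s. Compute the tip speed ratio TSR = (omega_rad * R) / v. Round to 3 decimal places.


Convert rotational speed to rad/s:
  omega = 17 * 2 * pi / 60 = 1.7802 rad/s
Compute tip speed:
  v_tip = omega * R = 1.7802 * 28.5 = 50.737 m/s
Tip speed ratio:
  TSR = v_tip / v_wind = 50.737 / 13.2 = 3.844

3.844


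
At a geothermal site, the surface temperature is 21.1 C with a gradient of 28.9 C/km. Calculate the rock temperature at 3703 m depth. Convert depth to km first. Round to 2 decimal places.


Convert depth to km: 3703 / 1000 = 3.703 km
Temperature increase = gradient * depth_km = 28.9 * 3.703 = 107.02 C
Temperature at depth = T_surface + delta_T = 21.1 + 107.02
T = 128.12 C

128.12


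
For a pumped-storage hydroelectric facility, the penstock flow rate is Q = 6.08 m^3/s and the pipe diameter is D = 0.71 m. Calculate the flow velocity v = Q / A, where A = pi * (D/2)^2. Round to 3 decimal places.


Compute pipe cross-sectional area:
  A = pi * (D/2)^2 = pi * (0.71/2)^2 = 0.3959 m^2
Calculate velocity:
  v = Q / A = 6.08 / 0.3959
  v = 15.357 m/s

15.357


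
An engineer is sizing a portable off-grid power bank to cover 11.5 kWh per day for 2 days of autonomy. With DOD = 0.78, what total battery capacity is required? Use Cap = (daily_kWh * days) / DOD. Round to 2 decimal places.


Total energy needed = daily * days = 11.5 * 2 = 23.0 kWh
Account for depth of discharge:
  Cap = total_energy / DOD = 23.0 / 0.78
  Cap = 29.49 kWh

29.49


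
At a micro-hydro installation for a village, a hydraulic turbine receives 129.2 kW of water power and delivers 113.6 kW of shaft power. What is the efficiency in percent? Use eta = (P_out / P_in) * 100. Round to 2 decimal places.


Turbine efficiency = (output power / input power) * 100
eta = (113.6 / 129.2) * 100
eta = 87.93%

87.93


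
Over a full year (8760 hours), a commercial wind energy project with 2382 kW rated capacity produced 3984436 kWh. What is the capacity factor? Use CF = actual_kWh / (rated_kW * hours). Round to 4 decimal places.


Capacity factor = actual output / maximum possible output
Maximum possible = rated * hours = 2382 * 8760 = 20866320 kWh
CF = 3984436 / 20866320
CF = 0.1910

0.1910


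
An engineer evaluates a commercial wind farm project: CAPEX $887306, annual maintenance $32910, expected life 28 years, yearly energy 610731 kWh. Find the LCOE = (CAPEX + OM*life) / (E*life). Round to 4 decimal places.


Total cost = CAPEX + OM * lifetime = 887306 + 32910 * 28 = 887306 + 921480 = 1808786
Total generation = annual * lifetime = 610731 * 28 = 17100468 kWh
LCOE = 1808786 / 17100468
LCOE = 0.1058 $/kWh

0.1058


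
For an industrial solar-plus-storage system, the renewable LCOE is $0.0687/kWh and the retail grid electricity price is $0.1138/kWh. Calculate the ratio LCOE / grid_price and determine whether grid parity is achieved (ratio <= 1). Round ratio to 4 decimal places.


Compare LCOE to grid price:
  LCOE = $0.0687/kWh, Grid price = $0.1138/kWh
  Ratio = LCOE / grid_price = 0.0687 / 0.1138 = 0.6037
  Grid parity achieved (ratio <= 1)? yes

0.6037


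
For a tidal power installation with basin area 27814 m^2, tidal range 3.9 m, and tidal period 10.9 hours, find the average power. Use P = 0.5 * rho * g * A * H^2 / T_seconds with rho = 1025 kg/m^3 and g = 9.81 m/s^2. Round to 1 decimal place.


Convert period to seconds: T = 10.9 * 3600 = 39240.0 s
H^2 = 3.9^2 = 15.21
P = 0.5 * rho * g * A * H^2 / T
P = 0.5 * 1025 * 9.81 * 27814 * 15.21 / 39240.0
P = 54203.4 W

54203.4


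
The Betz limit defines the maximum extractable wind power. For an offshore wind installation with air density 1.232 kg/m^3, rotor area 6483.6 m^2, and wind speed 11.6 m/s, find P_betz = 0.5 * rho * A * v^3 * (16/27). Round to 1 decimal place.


The Betz coefficient Cp_max = 16/27 = 0.5926
v^3 = 11.6^3 = 1560.896
P_betz = 0.5 * rho * A * v^3 * Cp_max
P_betz = 0.5 * 1.232 * 6483.6 * 1560.896 * 0.5926
P_betz = 3694257.1 W

3694257.1


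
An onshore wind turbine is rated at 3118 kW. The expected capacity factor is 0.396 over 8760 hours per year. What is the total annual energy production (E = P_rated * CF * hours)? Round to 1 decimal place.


Annual energy = rated_kW * capacity_factor * hours_per_year
Given: P_rated = 3118 kW, CF = 0.396, hours = 8760
E = 3118 * 0.396 * 8760
E = 10816217.3 kWh

10816217.3


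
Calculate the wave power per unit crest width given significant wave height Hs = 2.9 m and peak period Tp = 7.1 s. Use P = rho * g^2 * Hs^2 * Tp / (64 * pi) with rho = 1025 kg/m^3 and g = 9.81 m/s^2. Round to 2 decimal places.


Apply wave power formula:
  g^2 = 9.81^2 = 96.2361
  Hs^2 = 2.9^2 = 8.41
  Numerator = rho * g^2 * Hs^2 * Tp = 1025 * 96.2361 * 8.41 * 7.1 = 5890012.61
  Denominator = 64 * pi = 201.0619
  P = 5890012.61 / 201.0619 = 29294.52 W/m

29294.52


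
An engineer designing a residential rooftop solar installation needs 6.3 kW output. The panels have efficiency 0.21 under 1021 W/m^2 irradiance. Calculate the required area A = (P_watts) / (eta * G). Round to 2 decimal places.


Convert target power to watts: P = 6.3 * 1000 = 6300.0 W
Compute denominator: eta * G = 0.21 * 1021 = 214.41
Required area A = P / (eta * G) = 6300.0 / 214.41
A = 29.38 m^2

29.38


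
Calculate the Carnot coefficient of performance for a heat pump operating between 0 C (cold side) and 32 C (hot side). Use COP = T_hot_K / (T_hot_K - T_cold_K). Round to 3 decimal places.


Convert to Kelvin:
  T_hot = 32 + 273.15 = 305.15 K
  T_cold = 0 + 273.15 = 273.15 K
Apply Carnot COP formula:
  COP = T_hot_K / (T_hot_K - T_cold_K) = 305.15 / 32.0
  COP = 9.536

9.536


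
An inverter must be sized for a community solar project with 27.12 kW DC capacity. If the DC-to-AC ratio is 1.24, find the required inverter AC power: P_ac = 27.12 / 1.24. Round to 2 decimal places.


The inverter AC capacity is determined by the DC/AC ratio.
Given: P_dc = 27.12 kW, DC/AC ratio = 1.24
P_ac = P_dc / ratio = 27.12 / 1.24
P_ac = 21.87 kW

21.87


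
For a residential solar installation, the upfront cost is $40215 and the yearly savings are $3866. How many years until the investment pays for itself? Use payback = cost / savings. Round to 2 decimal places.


Simple payback period = initial cost / annual savings
Payback = 40215 / 3866
Payback = 10.40 years

10.40


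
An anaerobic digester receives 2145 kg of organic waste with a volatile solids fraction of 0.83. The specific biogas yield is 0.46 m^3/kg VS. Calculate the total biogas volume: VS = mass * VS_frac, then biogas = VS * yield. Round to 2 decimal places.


Compute volatile solids:
  VS = mass * VS_fraction = 2145 * 0.83 = 1780.35 kg
Calculate biogas volume:
  Biogas = VS * specific_yield = 1780.35 * 0.46
  Biogas = 818.96 m^3

818.96


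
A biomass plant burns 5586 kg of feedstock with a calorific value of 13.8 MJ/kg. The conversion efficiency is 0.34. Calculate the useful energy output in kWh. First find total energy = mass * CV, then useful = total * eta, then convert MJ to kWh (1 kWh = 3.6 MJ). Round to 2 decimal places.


Total energy = mass * CV = 5586 * 13.8 = 77086.8 MJ
Useful energy = total * eta = 77086.8 * 0.34 = 26209.51 MJ
Convert to kWh: 26209.51 / 3.6
Useful energy = 7280.42 kWh

7280.42


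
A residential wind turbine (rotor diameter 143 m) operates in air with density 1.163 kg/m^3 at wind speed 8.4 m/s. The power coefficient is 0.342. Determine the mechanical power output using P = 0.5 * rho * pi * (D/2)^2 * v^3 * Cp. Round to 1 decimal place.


Step 1 -- Compute swept area:
  A = pi * (D/2)^2 = pi * (143/2)^2 = 16060.61 m^2
Step 2 -- Apply wind power equation:
  P = 0.5 * rho * A * v^3 * Cp
  v^3 = 8.4^3 = 592.704
  P = 0.5 * 1.163 * 16060.61 * 592.704 * 0.342
  P = 1893109.1 W

1893109.1


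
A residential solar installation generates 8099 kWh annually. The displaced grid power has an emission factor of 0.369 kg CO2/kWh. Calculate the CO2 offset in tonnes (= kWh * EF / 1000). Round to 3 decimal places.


CO2 offset in kg = generation * emission_factor
CO2 offset = 8099 * 0.369 = 2988.53 kg
Convert to tonnes:
  CO2 offset = 2988.53 / 1000 = 2.989 tonnes

2.989


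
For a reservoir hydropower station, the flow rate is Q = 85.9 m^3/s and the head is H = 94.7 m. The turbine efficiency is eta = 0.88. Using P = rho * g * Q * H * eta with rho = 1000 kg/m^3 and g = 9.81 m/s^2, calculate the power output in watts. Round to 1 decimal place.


Apply the hydropower formula P = rho * g * Q * H * eta
rho * g = 1000 * 9.81 = 9810.0
P = 9810.0 * 85.9 * 94.7 * 0.88
P = 70225497.1 W

70225497.1


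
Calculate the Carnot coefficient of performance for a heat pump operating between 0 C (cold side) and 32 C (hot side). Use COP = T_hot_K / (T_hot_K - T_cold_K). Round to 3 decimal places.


Convert to Kelvin:
  T_hot = 32 + 273.15 = 305.15 K
  T_cold = 0 + 273.15 = 273.15 K
Apply Carnot COP formula:
  COP = T_hot_K / (T_hot_K - T_cold_K) = 305.15 / 32.0
  COP = 9.536

9.536


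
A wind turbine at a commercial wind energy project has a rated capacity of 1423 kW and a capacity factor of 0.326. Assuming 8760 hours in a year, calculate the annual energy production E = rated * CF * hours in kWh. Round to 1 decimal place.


Annual energy = rated_kW * capacity_factor * hours_per_year
Given: P_rated = 1423 kW, CF = 0.326, hours = 8760
E = 1423 * 0.326 * 8760
E = 4063746.5 kWh

4063746.5


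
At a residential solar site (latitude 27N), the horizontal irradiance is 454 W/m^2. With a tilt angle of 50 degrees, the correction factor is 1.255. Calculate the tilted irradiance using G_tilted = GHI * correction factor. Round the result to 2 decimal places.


Identify the given values:
  GHI = 454 W/m^2, tilt correction factor = 1.255
Apply the formula G_tilted = GHI * factor:
  G_tilted = 454 * 1.255
  G_tilted = 569.77 W/m^2

569.77


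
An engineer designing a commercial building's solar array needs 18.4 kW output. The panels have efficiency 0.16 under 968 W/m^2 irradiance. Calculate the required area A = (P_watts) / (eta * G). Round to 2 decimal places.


Convert target power to watts: P = 18.4 * 1000 = 18400.0 W
Compute denominator: eta * G = 0.16 * 968 = 154.88
Required area A = P / (eta * G) = 18400.0 / 154.88
A = 118.80 m^2

118.80


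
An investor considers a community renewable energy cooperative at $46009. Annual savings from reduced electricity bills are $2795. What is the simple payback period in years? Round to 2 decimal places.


Simple payback period = initial cost / annual savings
Payback = 46009 / 2795
Payback = 16.46 years

16.46


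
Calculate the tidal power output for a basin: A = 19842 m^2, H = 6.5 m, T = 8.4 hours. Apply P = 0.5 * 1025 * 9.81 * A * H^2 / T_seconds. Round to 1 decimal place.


Convert period to seconds: T = 8.4 * 3600 = 30240.0 s
H^2 = 6.5^2 = 42.25
P = 0.5 * rho * g * A * H^2 / T
P = 0.5 * 1025 * 9.81 * 19842 * 42.25 / 30240.0
P = 139377.7 W

139377.7


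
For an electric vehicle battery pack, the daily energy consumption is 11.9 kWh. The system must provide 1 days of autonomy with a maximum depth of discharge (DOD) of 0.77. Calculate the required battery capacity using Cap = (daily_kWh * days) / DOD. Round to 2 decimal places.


Total energy needed = daily * days = 11.9 * 1 = 11.9 kWh
Account for depth of discharge:
  Cap = total_energy / DOD = 11.9 / 0.77
  Cap = 15.45 kWh

15.45


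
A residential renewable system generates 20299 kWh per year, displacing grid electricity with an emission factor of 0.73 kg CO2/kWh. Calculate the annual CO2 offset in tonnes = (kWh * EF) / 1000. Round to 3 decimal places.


CO2 offset in kg = generation * emission_factor
CO2 offset = 20299 * 0.73 = 14818.27 kg
Convert to tonnes:
  CO2 offset = 14818.27 / 1000 = 14.818 tonnes

14.818


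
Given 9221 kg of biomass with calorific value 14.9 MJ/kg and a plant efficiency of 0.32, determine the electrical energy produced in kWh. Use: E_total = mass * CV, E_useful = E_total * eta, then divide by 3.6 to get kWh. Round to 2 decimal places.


Total energy = mass * CV = 9221 * 14.9 = 137392.9 MJ
Useful energy = total * eta = 137392.9 * 0.32 = 43965.73 MJ
Convert to kWh: 43965.73 / 3.6
Useful energy = 12212.70 kWh

12212.70


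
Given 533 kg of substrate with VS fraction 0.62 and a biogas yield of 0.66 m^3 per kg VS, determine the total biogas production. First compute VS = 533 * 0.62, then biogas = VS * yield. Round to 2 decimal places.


Compute volatile solids:
  VS = mass * VS_fraction = 533 * 0.62 = 330.46 kg
Calculate biogas volume:
  Biogas = VS * specific_yield = 330.46 * 0.66
  Biogas = 218.10 m^3

218.10


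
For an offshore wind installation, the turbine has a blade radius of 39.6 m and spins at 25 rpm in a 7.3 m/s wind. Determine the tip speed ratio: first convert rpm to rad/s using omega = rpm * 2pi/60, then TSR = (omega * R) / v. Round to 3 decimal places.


Convert rotational speed to rad/s:
  omega = 25 * 2 * pi / 60 = 2.618 rad/s
Compute tip speed:
  v_tip = omega * R = 2.618 * 39.6 = 103.673 m/s
Tip speed ratio:
  TSR = v_tip / v_wind = 103.673 / 7.3 = 14.202

14.202


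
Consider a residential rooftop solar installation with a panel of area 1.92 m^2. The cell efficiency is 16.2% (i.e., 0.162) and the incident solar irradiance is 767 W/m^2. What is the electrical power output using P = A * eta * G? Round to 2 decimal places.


Use the solar power formula P = A * eta * G.
Given: A = 1.92 m^2, eta = 0.162, G = 767 W/m^2
P = 1.92 * 0.162 * 767
P = 238.57 W

238.57


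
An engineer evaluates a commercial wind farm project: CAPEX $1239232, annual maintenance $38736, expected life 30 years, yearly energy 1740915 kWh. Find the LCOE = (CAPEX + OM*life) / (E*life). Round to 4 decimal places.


Total cost = CAPEX + OM * lifetime = 1239232 + 38736 * 30 = 1239232 + 1162080 = 2401312
Total generation = annual * lifetime = 1740915 * 30 = 52227450 kWh
LCOE = 2401312 / 52227450
LCOE = 0.0460 $/kWh

0.0460


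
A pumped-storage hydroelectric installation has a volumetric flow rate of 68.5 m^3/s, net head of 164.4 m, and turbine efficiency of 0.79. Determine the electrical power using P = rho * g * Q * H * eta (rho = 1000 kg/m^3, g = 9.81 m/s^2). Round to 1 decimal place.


Apply the hydropower formula P = rho * g * Q * H * eta
rho * g = 1000 * 9.81 = 9810.0
P = 9810.0 * 68.5 * 164.4 * 0.79
P = 87274723.9 W

87274723.9


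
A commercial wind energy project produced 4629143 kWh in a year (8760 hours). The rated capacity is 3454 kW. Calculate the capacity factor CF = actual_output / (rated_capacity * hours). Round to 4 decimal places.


Capacity factor = actual output / maximum possible output
Maximum possible = rated * hours = 3454 * 8760 = 30257040 kWh
CF = 4629143 / 30257040
CF = 0.1530

0.1530


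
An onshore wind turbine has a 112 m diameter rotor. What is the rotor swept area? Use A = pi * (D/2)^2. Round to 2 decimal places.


Compute the rotor radius:
  r = D / 2 = 112 / 2 = 56.0 m
Calculate swept area:
  A = pi * r^2 = pi * 56.0^2
  A = 9852.03 m^2

9852.03


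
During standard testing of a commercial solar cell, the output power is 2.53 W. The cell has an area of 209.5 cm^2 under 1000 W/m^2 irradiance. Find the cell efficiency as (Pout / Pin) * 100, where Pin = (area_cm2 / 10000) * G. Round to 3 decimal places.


First compute the input power:
  Pin = area_cm2 / 10000 * G = 209.5 / 10000 * 1000 = 20.95 W
Then compute efficiency:
  Efficiency = (Pout / Pin) * 100 = (2.53 / 20.95) * 100
  Efficiency = 12.076%

12.076


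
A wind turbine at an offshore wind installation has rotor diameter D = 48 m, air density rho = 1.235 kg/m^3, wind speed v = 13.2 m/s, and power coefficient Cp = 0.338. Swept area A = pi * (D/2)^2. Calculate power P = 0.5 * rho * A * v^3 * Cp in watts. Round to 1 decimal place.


Step 1 -- Compute swept area:
  A = pi * (D/2)^2 = pi * (48/2)^2 = 1809.56 m^2
Step 2 -- Apply wind power equation:
  P = 0.5 * rho * A * v^3 * Cp
  v^3 = 13.2^3 = 2299.968
  P = 0.5 * 1.235 * 1809.56 * 2299.968 * 0.338
  P = 868656.0 W

868656.0


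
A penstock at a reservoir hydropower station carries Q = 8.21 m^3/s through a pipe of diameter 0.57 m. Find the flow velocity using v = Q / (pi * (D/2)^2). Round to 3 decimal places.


Compute pipe cross-sectional area:
  A = pi * (D/2)^2 = pi * (0.57/2)^2 = 0.2552 m^2
Calculate velocity:
  v = Q / A = 8.21 / 0.2552
  v = 32.174 m/s

32.174


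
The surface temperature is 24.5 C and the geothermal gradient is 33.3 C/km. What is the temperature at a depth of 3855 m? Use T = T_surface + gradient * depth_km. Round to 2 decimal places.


Convert depth to km: 3855 / 1000 = 3.855 km
Temperature increase = gradient * depth_km = 33.3 * 3.855 = 128.37 C
Temperature at depth = T_surface + delta_T = 24.5 + 128.37
T = 152.87 C

152.87
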